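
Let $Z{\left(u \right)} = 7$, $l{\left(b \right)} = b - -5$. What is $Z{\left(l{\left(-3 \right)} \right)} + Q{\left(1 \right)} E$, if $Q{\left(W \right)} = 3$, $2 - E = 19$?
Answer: $-44$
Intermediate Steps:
$E = -17$ ($E = 2 - 19 = -17$)
$l{\left(b \right)} = 5 + b$ ($l{\left(b \right)} = b + 5 = 5 + b$)
$Z{\left(l{\left(-3 \right)} \right)} + Q{\left(1 \right)} E = 7 + 3 \left(-17\right) = 7 - 51 = -44$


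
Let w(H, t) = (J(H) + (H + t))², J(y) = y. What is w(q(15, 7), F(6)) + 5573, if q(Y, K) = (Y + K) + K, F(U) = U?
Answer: 9669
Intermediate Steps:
q(Y, K) = Y + 2*K (q(Y, K) = (K + Y) + K = Y + 2*K)
w(H, t) = (t + 2*H)² (w(H, t) = (H + (H + t))² = (t + 2*H)²)
w(q(15, 7), F(6)) + 5573 = (6 + 2*(15 + 2*7))² + 5573 = (6 + 2*(15 + 14))² + 5573 = (6 + 2*29)² + 5573 = (6 + 58)² + 5573 = 64² + 5573 = 4096 + 5573 = 9669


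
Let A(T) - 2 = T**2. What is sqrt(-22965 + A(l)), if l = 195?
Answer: sqrt(15062) ≈ 122.73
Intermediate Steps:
A(T) = 2 + T**2
sqrt(-22965 + A(l)) = sqrt(-22965 + (2 + 195**2)) = sqrt(-22965 + (2 + 38025)) = sqrt(-22965 + 38027) = sqrt(15062)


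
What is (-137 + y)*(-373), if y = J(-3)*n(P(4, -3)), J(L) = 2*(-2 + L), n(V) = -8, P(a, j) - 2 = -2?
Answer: 21261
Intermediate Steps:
P(a, j) = 0 (P(a, j) = 2 - 2 = 0)
J(L) = -4 + 2*L
y = 80 (y = (-4 + 2*(-3))*(-8) = (-4 - 6)*(-8) = -10*(-8) = 80)
(-137 + y)*(-373) = (-137 + 80)*(-373) = -57*(-373) = 21261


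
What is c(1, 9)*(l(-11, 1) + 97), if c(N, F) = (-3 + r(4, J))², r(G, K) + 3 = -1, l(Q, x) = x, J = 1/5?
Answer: 4802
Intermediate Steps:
J = ⅕ (J = (⅕)*1 = ⅕ ≈ 0.20000)
r(G, K) = -4 (r(G, K) = -3 - 1 = -4)
c(N, F) = 49 (c(N, F) = (-3 - 4)² = (-7)² = 49)
c(1, 9)*(l(-11, 1) + 97) = 49*(1 + 97) = 49*98 = 4802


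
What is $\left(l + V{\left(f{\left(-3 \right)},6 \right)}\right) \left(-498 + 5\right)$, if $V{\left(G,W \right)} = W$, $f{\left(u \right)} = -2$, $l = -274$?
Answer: $132124$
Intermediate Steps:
$\left(l + V{\left(f{\left(-3 \right)},6 \right)}\right) \left(-498 + 5\right) = \left(-274 + 6\right) \left(-498 + 5\right) = \left(-268\right) \left(-493\right) = 132124$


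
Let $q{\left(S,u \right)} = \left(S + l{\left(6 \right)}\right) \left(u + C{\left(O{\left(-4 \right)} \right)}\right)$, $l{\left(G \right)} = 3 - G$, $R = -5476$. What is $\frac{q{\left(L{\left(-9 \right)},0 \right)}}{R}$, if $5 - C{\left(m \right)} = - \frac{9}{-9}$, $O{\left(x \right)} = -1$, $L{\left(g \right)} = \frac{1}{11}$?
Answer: $\frac{32}{15059} \approx 0.002125$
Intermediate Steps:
$L{\left(g \right)} = \frac{1}{11}$
$C{\left(m \right)} = 4$ ($C{\left(m \right)} = 5 - - \frac{9}{-9} = 5 - \left(-9\right) \left(- \frac{1}{9}\right) = 5 - 1 = 4$)
$q{\left(S,u \right)} = \left(-3 + S\right) \left(4 + u\right)$ ($q{\left(S,u \right)} = \left(S + \left(3 - 6\right)\right) \left(u + 4\right) = \left(S + \left(3 - 6\right)\right) \left(4 + u\right) = \left(S - 3\right) \left(4 + u\right) = \left(-3 + S\right) \left(4 + u\right)$)
$\frac{q{\left(L{\left(-9 \right)},0 \right)}}{R} = \frac{-12 - 0 + 4 \cdot \frac{1}{11} + \frac{1}{11} \cdot 0}{-5476} = \left(-12 + 0 + \frac{4}{11} + 0\right) \left(- \frac{1}{5476}\right) = \left(- \frac{128}{11}\right) \left(- \frac{1}{5476}\right) = \frac{32}{15059}$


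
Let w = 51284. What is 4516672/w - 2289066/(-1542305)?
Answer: 1770869567426/19773892405 ≈ 89.556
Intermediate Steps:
4516672/w - 2289066/(-1542305) = 4516672/51284 - 2289066/(-1542305) = 4516672*(1/51284) - 2289066*(-1/1542305) = 1129168/12821 + 2289066/1542305 = 1770869567426/19773892405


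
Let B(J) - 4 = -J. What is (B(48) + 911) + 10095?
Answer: 10962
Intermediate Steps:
B(J) = 4 - J
(B(48) + 911) + 10095 = ((4 - 1*48) + 911) + 10095 = ((4 - 48) + 911) + 10095 = (-44 + 911) + 10095 = 867 + 10095 = 10962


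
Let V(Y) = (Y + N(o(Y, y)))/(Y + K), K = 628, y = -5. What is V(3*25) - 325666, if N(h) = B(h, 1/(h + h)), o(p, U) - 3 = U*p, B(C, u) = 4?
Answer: -228943119/703 ≈ -3.2567e+5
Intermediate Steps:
o(p, U) = 3 + U*p
N(h) = 4
V(Y) = (4 + Y)/(628 + Y) (V(Y) = (Y + 4)/(Y + 628) = (4 + Y)/(628 + Y))
V(3*25) - 325666 = (4 + 3*25)/(628 + 3*25) - 325666 = (4 + 75)/(628 + 75) - 325666 = 79/703 - 325666 = -228943119/703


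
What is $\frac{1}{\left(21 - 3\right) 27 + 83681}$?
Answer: $\frac{1}{84167} \approx 1.1881 \cdot 10^{-5}$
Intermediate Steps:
$\frac{1}{\left(21 - 3\right) 27 + 83681} = \frac{1}{18 \cdot 27 + 83681} = \frac{1}{486 + 83681} = \frac{1}{84167}$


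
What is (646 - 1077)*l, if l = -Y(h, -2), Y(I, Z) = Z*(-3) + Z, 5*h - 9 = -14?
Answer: 1724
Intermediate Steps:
h = -1 (h = 9/5 + (⅕)*(-14) = 9/5 - 14/5 = -1)
Y(I, Z) = -2*Z (Y(I, Z) = -3*Z + Z = -2*Z)
l = -4 (l = -(-2)*(-2) = -1*4 = -4)
(646 - 1077)*l = (646 - 1077)*(-4) = -431*(-4) = 1724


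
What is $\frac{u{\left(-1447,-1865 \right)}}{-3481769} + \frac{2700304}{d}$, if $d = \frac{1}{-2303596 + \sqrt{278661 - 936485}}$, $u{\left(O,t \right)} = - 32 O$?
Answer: $\frac{32 \left(- 1447 \sqrt{41114} + 389776211096663835591283 i\right)}{3481769 \left(\sqrt{41114} - 575899 i\right)} \approx -6.2204 \cdot 10^{12} + 2.1901 \cdot 10^{9} i$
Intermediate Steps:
$d = \frac{1}{-2303596 + 4 i \sqrt{41114}}$ ($d = \frac{1}{-2303596 + \sqrt{-657824}} = \frac{1}{-2303596 + 4 i \sqrt{41114}} \approx -4.341 \cdot 10^{-7} - 1.53 \cdot 10^{-10} i$)
$\frac{u{\left(-1447,-1865 \right)}}{-3481769} + \frac{2700304}{d} = \frac{\left(-32\right) \left(-1447\right)}{-3481769} + \frac{2700304}{- \frac{575899}{1326638797260} - \frac{i \sqrt{41114}}{1326638797260}} = 46304 \left(- \frac{1}{3481769}\right) + \frac{2700304}{- \frac{575899}{1326638797260} - \frac{i \sqrt{41114}}{1326638797260}} = - \frac{46304}{3481769} + \frac{2700304}{- \frac{575899}{1326638797260} - \frac{i \sqrt{41114}}{1326638797260}}$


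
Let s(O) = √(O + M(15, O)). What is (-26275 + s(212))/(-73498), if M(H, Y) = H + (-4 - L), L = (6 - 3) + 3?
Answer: 26275/73498 - √217/73498 ≈ 0.35729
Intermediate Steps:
L = 6 (L = 3 + 3 = 6)
M(H, Y) = -10 + H (M(H, Y) = H + (-4 - 1*6) = H + (-4 - 6) = H - 10 = -10 + H)
s(O) = √(5 + O) (s(O) = √(O + (-10 + 15)) = √(O + 5) = √(5 + O))
(-26275 + s(212))/(-73498) = (-26275 + √(5 + 212))/(-73498) = (-26275 + √217)*(-1/73498) = 26275/73498 - √217/73498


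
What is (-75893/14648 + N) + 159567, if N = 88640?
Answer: 3635660243/14648 ≈ 2.4820e+5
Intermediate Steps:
(-75893/14648 + N) + 159567 = (-75893/14648 + 88640) + 159567 = 1298322827/14648 + 159567 = 3635660243/14648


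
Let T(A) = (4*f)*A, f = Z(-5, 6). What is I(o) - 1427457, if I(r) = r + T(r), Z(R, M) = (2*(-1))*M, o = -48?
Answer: -1425201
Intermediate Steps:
Z(R, M) = -2*M
f = -12 (f = -2*6 = -12)
T(A) = -48*A (T(A) = (4*(-12))*A = -48*A)
I(r) = -47*r (I(r) = r - 48*r = -47*r)
I(o) - 1427457 = -47*(-48) - 1427457 = 2256 - 1427457 = -1425201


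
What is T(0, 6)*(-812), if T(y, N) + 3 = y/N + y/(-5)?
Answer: 2436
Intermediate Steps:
T(y, N) = -3 - y/5 + y/N (T(y, N) = -3 + (y/N + y/(-5)) = -3 + (y/N + y*(-1/5)) = -3 + (y/N - y/5) = -3 + (-y/5 + y/N) = -3 - y/5 + y/N)
T(0, 6)*(-812) = (-3 - 1/5*0 + 0/6)*(-812) = (-3 + 0 + 0*(1/6))*(-812) = (-3 + 0 + 0)*(-812) = -3*(-812) = 2436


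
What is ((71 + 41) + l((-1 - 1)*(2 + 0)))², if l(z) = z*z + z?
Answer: 15376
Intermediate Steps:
l(z) = z + z² (l(z) = z² + z = z + z²)
((71 + 41) + l((-1 - 1)*(2 + 0)))² = ((71 + 41) + ((-1 - 1)*(2 + 0))*(1 + (-1 - 1)*(2 + 0)))² = (112 + (-2*2)*(1 - 2*2))² = (112 - 4*(1 - 4))² = (112 - 4*(-3))² = (112 + 12)² = 124² = 15376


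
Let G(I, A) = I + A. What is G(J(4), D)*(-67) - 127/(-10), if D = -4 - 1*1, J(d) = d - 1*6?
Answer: 4817/10 ≈ 481.70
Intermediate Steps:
J(d) = -6 + d (J(d) = d - 6 = -6 + d)
D = -5 (D = -4 - 1 = -5)
G(I, A) = A + I
G(J(4), D)*(-67) - 127/(-10) = (-5 + (-6 + 4))*(-67) - 127/(-10) = (-5 - 2)*(-67) - 127*(-⅒) = -7*(-67) + 127/10 = 469 + 127/10 = 4817/10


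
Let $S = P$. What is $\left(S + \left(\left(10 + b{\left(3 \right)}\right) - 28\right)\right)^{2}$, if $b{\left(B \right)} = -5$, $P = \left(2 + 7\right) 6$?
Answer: $961$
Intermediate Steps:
$P = 54$ ($P = 9 \cdot 6 = 54$)
$S = 54$
$\left(S + \left(\left(10 + b{\left(3 \right)}\right) - 28\right)\right)^{2} = \left(54 + \left(\left(10 - 5\right) - 28\right)\right)^{2} = \left(54 + \left(5 - 28\right)\right)^{2} = \left(54 - 23\right)^{2} = 31^{2} = 961$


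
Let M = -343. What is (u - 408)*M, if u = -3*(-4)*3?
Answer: 127596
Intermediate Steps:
u = 36 (u = 12*3 = 36)
(u - 408)*M = (36 - 408)*(-343) = -372*(-343) = 127596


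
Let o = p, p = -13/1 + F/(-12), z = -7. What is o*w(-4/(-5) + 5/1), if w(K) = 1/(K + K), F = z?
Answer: -745/696 ≈ -1.0704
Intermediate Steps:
F = -7
w(K) = 1/(2*K)
p = -149/12 (p = -13/1 - 7/(-12) = -13*1 - 7*(-1/12) = -13 + 7/12 = -149/12 ≈ -12.417)
o = -149/12 ≈ -12.417
o*w(-4/(-5) + 5/1) = -149/(24*(-4/(-5) + 5/1)) = -149/(24*(-4*(-⅕) + 5*1)) = -149/(24*(⅘ + 5)) = -149/(24*29/5) = -149*5/(24*29) = -149/12*5/58 = -745/696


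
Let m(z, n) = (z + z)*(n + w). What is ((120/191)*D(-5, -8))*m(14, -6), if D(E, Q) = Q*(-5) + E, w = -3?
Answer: -1058400/191 ≈ -5541.4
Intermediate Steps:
D(E, Q) = E - 5*Q (D(E, Q) = -5*Q + E = E - 5*Q)
m(z, n) = 2*z*(-3 + n) (m(z, n) = (z + z)*(n - 3) = (2*z)*(-3 + n) = 2*z*(-3 + n))
((120/191)*D(-5, -8))*m(14, -6) = ((120/191)*(-5 - 5*(-8)))*(2*14*(-3 - 6)) = ((120*(1/191))*(-5 + 40))*(2*14*(-9)) = ((120/191)*35)*(-252) = (4200/191)*(-252) = -1058400/191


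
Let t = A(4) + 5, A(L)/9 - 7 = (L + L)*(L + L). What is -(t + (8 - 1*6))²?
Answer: -417316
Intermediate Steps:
A(L) = 63 + 36*L² (A(L) = 63 + 9*((L + L)*(L + L)) = 63 + 9*((2*L)*(2*L)) = 63 + 9*(4*L²) = 63 + 36*L²)
t = 644 (t = (63 + 36*4²) + 5 = (63 + 36*16) + 5 = (63 + 576) + 5 = 639 + 5 = 644)
-(t + (8 - 1*6))² = -(644 + (8 - 1*6))² = -(644 + (8 - 6))² = -(644 + 2)² = -1*646² = -1*417316 = -417316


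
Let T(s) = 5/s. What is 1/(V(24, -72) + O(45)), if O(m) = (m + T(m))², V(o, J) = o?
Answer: 81/166780 ≈ 0.00048567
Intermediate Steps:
O(m) = (m + 5/m)²
1/(V(24, -72) + O(45)) = 1/(24 + (5 + 45²)²/45²) = 1/(24 + (5 + 2025)²/2025) = 1/(24 + (1/2025)*2030²) = 1/(24 + (1/2025)*4120900) = 1/(24 + 164836/81) = 1/(166780/81) = 81/166780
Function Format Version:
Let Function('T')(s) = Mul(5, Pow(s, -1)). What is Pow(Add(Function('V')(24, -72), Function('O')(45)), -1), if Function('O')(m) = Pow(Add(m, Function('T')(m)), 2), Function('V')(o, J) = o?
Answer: Rational(81, 166780) ≈ 0.00048567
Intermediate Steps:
Function('O')(m) = Pow(Add(m, Mul(5, Pow(m, -1))), 2)
Pow(Add(Function('V')(24, -72), Function('O')(45)), -1) = Pow(Add(24, Mul(Pow(45, -2), Pow(Add(5, Pow(45, 2)), 2))), -1) = Pow(Add(24, Mul(Rational(1, 2025), Pow(Add(5, 2025), 2))), -1) = Pow(Add(24, Mul(Rational(1, 2025), Pow(2030, 2))), -1) = Pow(Add(24, Mul(Rational(1, 2025), 4120900)), -1) = Pow(Add(24, Rational(164836, 81)), -1) = Pow(Rational(166780, 81), -1) = Rational(81, 166780)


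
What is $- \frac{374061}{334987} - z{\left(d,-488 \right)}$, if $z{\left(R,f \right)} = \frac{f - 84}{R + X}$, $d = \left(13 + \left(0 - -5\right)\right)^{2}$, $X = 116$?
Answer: $\frac{614221}{3349870} \approx 0.18336$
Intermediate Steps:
$d = 324$ ($d = \left(13 + \left(0 + 5\right)\right)^{2} = \left(13 + 5\right)^{2} = 18^{2} = 324$)
$z{\left(R,f \right)} = \frac{-84 + f}{116 + R}$ ($z{\left(R,f \right)} = \frac{f - 84}{R + 116} = \frac{-84 + f}{116 + R}$)
$- \frac{374061}{334987} - z{\left(d,-488 \right)} = - \frac{374061}{334987} - \frac{-84 - 488}{116 + 324} = \left(-374061\right) \frac{1}{334987} - \frac{1}{440} \left(-572\right) = - \frac{374061}{334987} - \frac{1}{440} \left(-572\right) = - \frac{374061}{334987} - - \frac{13}{10} = - \frac{374061}{334987} + \frac{13}{10} = \frac{614221}{3349870}$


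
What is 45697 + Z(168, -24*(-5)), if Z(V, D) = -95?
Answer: 45602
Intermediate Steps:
45697 + Z(168, -24*(-5)) = 45697 - 95 = 45602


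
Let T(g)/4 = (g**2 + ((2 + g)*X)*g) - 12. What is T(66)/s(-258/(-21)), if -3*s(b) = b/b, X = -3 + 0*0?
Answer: 109440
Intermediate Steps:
X = -3 (X = -3 + 0 = -3)
s(b) = -1/3 (s(b) = -b/(3*b) = -1/3*1 = -1/3)
T(g) = -48 + 4*g**2 + 4*g*(-6 - 3*g) (T(g) = 4*((g**2 + ((2 + g)*(-3))*g) - 12) = 4*((g**2 + (-6 - 3*g)*g) - 12) = 4*((g**2 + g*(-6 - 3*g)) - 12) = 4*(-12 + g**2 + g*(-6 - 3*g)) = -48 + 4*g**2 + 4*g*(-6 - 3*g))
T(66)/s(-258/(-21)) = (-48 - 24*66 - 8*66**2)/(-1/3) = (-48 - 1584 - 8*4356)*(-3) = (-48 - 1584 - 34848)*(-3) = -36480*(-3) = 109440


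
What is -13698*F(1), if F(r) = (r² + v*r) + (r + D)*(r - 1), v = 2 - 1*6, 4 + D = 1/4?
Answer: 41094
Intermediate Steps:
D = -15/4 (D = -4 + 1/4 = -4 + ¼ = -15/4 ≈ -3.7500)
v = -4 (v = 2 - 6 = -4)
F(r) = r² - 4*r + (-1 + r)*(-15/4 + r) (F(r) = (r² - 4*r) + (r - 15/4)*(r - 1) = (r² - 4*r) + (-15/4 + r)*(-1 + r) = (r² - 4*r) + (-1 + r)*(-15/4 + r) = r² - 4*r + (-1 + r)*(-15/4 + r))
-13698*F(1) = -13698*(15/4 + 2*1² - 35/4*1) = -13698*(15/4 + 2*1 - 35/4) = -13698*(15/4 + 2 - 35/4) = -13698*(-3) = 41094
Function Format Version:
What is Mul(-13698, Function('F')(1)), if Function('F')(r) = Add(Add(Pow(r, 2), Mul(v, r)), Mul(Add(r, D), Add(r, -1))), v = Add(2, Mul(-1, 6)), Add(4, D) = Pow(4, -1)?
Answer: 41094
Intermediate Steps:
D = Rational(-15, 4) (D = Add(-4, Pow(4, -1)) = Add(-4, Rational(1, 4)) = Rational(-15, 4) ≈ -3.7500)
v = -4 (v = Add(2, -6) = -4)
Function('F')(r) = Add(Pow(r, 2), Mul(-4, r), Mul(Add(-1, r), Add(Rational(-15, 4), r))) (Function('F')(r) = Add(Add(Pow(r, 2), Mul(-4, r)), Mul(Add(r, Rational(-15, 4)), Add(r, -1))) = Add(Add(Pow(r, 2), Mul(-4, r)), Mul(Add(Rational(-15, 4), r), Add(-1, r))) = Add(Add(Pow(r, 2), Mul(-4, r)), Mul(Add(-1, r), Add(Rational(-15, 4), r))) = Add(Pow(r, 2), Mul(-4, r), Mul(Add(-1, r), Add(Rational(-15, 4), r))))
Mul(-13698, Function('F')(1)) = Mul(-13698, Add(Rational(15, 4), Mul(2, Pow(1, 2)), Mul(Rational(-35, 4), 1))) = Mul(-13698, Add(Rational(15, 4), Mul(2, 1), Rational(-35, 4))) = Mul(-13698, Add(Rational(15, 4), 2, Rational(-35, 4))) = Mul(-13698, -3) = 41094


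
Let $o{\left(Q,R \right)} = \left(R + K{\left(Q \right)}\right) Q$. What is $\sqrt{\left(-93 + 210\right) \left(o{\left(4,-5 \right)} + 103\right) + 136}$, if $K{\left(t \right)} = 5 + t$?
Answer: $\sqrt{14059} \approx 118.57$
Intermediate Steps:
$o{\left(Q,R \right)} = Q \left(5 + Q + R\right)$ ($o{\left(Q,R \right)} = \left(R + \left(5 + Q\right)\right) Q = \left(5 + Q + R\right) Q = Q \left(5 + Q + R\right)$)
$\sqrt{\left(-93 + 210\right) \left(o{\left(4,-5 \right)} + 103\right) + 136} = \sqrt{\left(-93 + 210\right) \left(4 \left(5 + 4 - 5\right) + 103\right) + 136} = \sqrt{117 \left(4 \cdot 4 + 103\right) + 136} = \sqrt{117 \left(16 + 103\right) + 136} = \sqrt{117 \cdot 119 + 136} = \sqrt{13923 + 136} = \sqrt{14059}$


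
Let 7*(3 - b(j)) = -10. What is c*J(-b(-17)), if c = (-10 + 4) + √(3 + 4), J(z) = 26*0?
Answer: 0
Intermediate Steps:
b(j) = 31/7 (b(j) = 3 - ⅐*(-10) = 3 + 10/7 = 31/7)
J(z) = 0
c = -6 + √7 ≈ -3.3542
c*J(-b(-17)) = (-6 + √7)*0 = 0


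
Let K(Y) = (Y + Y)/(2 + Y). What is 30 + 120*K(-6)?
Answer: 390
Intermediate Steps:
K(Y) = 2*Y/(2 + Y) (K(Y) = (2*Y)/(2 + Y) = 2*Y/(2 + Y))
30 + 120*K(-6) = 30 + 120*(2*(-6)/(2 - 6)) = 30 + 120*(2*(-6)/(-4)) = 30 + 120*(2*(-6)*(-¼)) = 30 + 120*3 = 30 + 360 = 390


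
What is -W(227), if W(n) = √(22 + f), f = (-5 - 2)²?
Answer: -√71 ≈ -8.4261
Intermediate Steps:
f = 49 (f = (-7)² = 49)
W(n) = √71 (W(n) = √(22 + 49) = √71)
-W(227) = -√71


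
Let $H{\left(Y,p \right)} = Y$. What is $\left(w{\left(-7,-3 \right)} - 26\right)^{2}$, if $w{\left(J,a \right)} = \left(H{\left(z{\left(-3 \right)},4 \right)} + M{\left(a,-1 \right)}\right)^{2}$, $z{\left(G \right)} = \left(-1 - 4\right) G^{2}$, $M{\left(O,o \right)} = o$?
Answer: $4368100$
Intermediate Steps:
$z{\left(G \right)} = - 5 G^{2}$
$w{\left(J,a \right)} = 2116$ ($w{\left(J,a \right)} = \left(- 5 \left(-3\right)^{2} - 1\right)^{2} = \left(\left(-5\right) 9 - 1\right)^{2} = \left(-45 - 1\right)^{2} = \left(-46\right)^{2} = 2116$)
$\left(w{\left(-7,-3 \right)} - 26\right)^{2} = \left(2116 - 26\right)^{2} = 2090^{2} = 4368100$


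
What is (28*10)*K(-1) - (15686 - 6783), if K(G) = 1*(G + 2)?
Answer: -8623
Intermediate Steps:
K(G) = 2 + G (K(G) = 1*(2 + G) = 2 + G)
(28*10)*K(-1) - (15686 - 6783) = (28*10)*(2 - 1) - (15686 - 6783) = 280*1 - 1*8903 = 280 - 8903 = -8623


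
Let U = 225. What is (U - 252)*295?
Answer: -7965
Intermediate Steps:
(U - 252)*295 = (225 - 252)*295 = -27*295 = -7965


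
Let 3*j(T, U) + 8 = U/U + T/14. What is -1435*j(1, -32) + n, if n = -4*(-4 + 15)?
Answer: 19621/6 ≈ 3270.2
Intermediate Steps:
j(T, U) = -7/3 + T/42 (j(T, U) = -8/3 + (U/U + T/14)/3 = -8/3 + (1 + T*(1/14))/3 = -8/3 + (1 + T/14)/3 = -8/3 + (1/3 + T/42) = -7/3 + T/42)
n = -44 (n = -4*11 = -44)
-1435*j(1, -32) + n = -1435*(-7/3 + (1/42)*1) - 44 = -1435*(-7/3 + 1/42) - 44 = -1435*(-97/42) - 44 = 19885/6 - 44 = 19621/6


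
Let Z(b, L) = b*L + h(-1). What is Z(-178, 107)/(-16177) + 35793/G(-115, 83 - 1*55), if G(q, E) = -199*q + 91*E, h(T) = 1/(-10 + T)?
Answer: 11697648502/4525726051 ≈ 2.5847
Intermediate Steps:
Z(b, L) = -1/11 + L*b (Z(b, L) = b*L + 1/(-10 - 1) = L*b + 1/(-11) = L*b - 1/11 = -1/11 + L*b)
Z(-178, 107)/(-16177) + 35793/G(-115, 83 - 1*55) = (-1/11 + 107*(-178))/(-16177) + 35793/(-199*(-115) + 91*(83 - 1*55)) = (-1/11 - 19046)*(-1/16177) + 35793/(22885 + 91*(83 - 55)) = -209507/11*(-1/16177) + 35793/(22885 + 91*28) = 209507/177947 + 35793/(22885 + 2548) = 209507/177947 + 35793/25433 = 11697648502/4525726051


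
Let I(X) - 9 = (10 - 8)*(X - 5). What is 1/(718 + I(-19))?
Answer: 1/679 ≈ 0.0014728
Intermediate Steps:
I(X) = -1 + 2*X (I(X) = 9 + (10 - 8)*(X - 5) = 9 + 2*(-5 + X) = 9 + (-10 + 2*X) = -1 + 2*X)
1/(718 + I(-19)) = 1/(718 + (-1 + 2*(-19))) = 1/(718 + (-1 - 38)) = 1/(718 - 39) = 1/679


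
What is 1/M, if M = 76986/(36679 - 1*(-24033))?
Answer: 30356/38493 ≈ 0.78861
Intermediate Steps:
M = 38493/30356 (M = 76986/(36679 + 24033) = 76986/60712 = 76986*(1/60712) = 38493/30356 ≈ 1.2681)
1/M = 1/(38493/30356) = 30356/38493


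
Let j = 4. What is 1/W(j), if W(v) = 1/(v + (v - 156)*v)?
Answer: -604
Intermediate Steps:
W(v) = 1/(v + v*(-156 + v)) (W(v) = 1/(v + (-156 + v)*v) = 1/(v + v*(-156 + v)))
1/W(j) = 1/(1/(4*(-155 + 4))) = 1/((¼)/(-151)) = 1/((¼)*(-1/151)) = 1/(-1/604) = -604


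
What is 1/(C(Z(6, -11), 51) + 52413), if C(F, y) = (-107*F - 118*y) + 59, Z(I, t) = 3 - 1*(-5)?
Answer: 1/45598 ≈ 2.1931e-5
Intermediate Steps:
Z(I, t) = 8 (Z(I, t) = 3 + 5 = 8)
C(F, y) = 59 - 118*y - 107*F (C(F, y) = (-118*y - 107*F) + 59 = 59 - 118*y - 107*F)
1/(C(Z(6, -11), 51) + 52413) = 1/((59 - 118*51 - 107*8) + 52413) = 1/((59 - 6018 - 856) + 52413) = 1/(-6815 + 52413) = 1/45598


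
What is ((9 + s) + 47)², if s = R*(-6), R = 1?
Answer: 2500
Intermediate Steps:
s = -6 (s = 1*(-6) = -6)
((9 + s) + 47)² = ((9 - 6) + 47)² = (3 + 47)² = 50² = 2500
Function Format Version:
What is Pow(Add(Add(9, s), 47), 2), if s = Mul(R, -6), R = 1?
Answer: 2500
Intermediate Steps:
s = -6 (s = Mul(1, -6) = -6)
Pow(Add(Add(9, s), 47), 2) = Pow(Add(Add(9, -6), 47), 2) = Pow(Add(3, 47), 2) = Pow(50, 2) = 2500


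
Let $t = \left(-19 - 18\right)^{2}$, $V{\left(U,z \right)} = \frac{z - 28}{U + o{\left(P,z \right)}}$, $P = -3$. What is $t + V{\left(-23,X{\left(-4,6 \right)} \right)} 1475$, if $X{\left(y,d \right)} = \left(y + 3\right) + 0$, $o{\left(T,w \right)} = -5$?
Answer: $\frac{81107}{28} \approx 2896.7$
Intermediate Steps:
$X{\left(y,d \right)} = 3 + y$ ($X{\left(y,d \right)} = \left(3 + y\right) + 0 = 3 + y$)
$V{\left(U,z \right)} = \frac{-28 + z}{-5 + U}$ ($V{\left(U,z \right)} = \frac{z - 28}{U - 5} = \frac{-28 + z}{-5 + U}$)
$t = 1369$ ($t = \left(-37\right)^{2} = 1369$)
$t + V{\left(-23,X{\left(-4,6 \right)} \right)} 1475 = 1369 + \frac{-28 + \left(3 - 4\right)}{-5 - 23} \cdot 1475 = 1369 + \frac{-28 - 1}{-28} \cdot 1475 = 1369 + \left(- \frac{1}{28}\right) \left(-29\right) 1475 = 1369 + \frac{29}{28} \cdot 1475 = 1369 + \frac{42775}{28} = \frac{81107}{28}$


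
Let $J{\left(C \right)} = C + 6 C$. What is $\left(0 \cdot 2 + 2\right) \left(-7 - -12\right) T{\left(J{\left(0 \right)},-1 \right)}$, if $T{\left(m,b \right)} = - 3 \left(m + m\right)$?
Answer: $0$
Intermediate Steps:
$J{\left(C \right)} = 7 C$
$T{\left(m,b \right)} = - 6 m$ ($T{\left(m,b \right)} = - 3 \cdot 2 m = - 6 m$)
$\left(0 \cdot 2 + 2\right) \left(-7 - -12\right) T{\left(J{\left(0 \right)},-1 \right)} = \left(0 \cdot 2 + 2\right) \left(-7 - -12\right) \left(- 6 \cdot 7 \cdot 0\right) = \left(0 + 2\right) \left(-7 + 12\right) \left(\left(-6\right) 0\right) = 2 \cdot 5 \cdot 0 = 10 \cdot 0 = 0$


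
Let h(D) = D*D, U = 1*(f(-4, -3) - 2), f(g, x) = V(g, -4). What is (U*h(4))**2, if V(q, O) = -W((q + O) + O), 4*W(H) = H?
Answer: 256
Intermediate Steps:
W(H) = H/4
V(q, O) = -O/2 - q/4 (V(q, O) = -((q + O) + O)/4 = -((O + q) + O)/4 = -(q + 2*O)/4 = -(O/2 + q/4) = -O/2 - q/4)
f(g, x) = 2 - g/4 (f(g, x) = -1/2*(-4) - g/4 = 2 - g/4)
U = 1 (U = 1*((2 - 1/4*(-4)) - 2) = 1*((2 + 1) - 2) = 1*(3 - 2) = 1*1 = 1)
h(D) = D**2
(U*h(4))**2 = (1*4**2)**2 = (1*16)**2 = 16**2 = 256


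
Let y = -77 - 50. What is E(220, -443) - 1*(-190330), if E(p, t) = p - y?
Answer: 190677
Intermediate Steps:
y = -127
E(p, t) = 127 + p (E(p, t) = p - 1*(-127) = p + 127 = 127 + p)
E(220, -443) - 1*(-190330) = (127 + 220) - 1*(-190330) = 347 + 190330 = 190677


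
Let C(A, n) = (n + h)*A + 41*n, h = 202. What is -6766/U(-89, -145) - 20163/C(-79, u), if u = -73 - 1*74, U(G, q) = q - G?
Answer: 2228315/18151 ≈ 122.77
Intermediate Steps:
u = -147 (u = -73 - 74 = -147)
C(A, n) = 41*n + A*(202 + n) (C(A, n) = (n + 202)*A + 41*n = (202 + n)*A + 41*n = A*(202 + n) + 41*n = 41*n + A*(202 + n))
-6766/U(-89, -145) - 20163/C(-79, u) = -6766/(-145 - 1*(-89)) - 20163/(41*(-147) + 202*(-79) - 79*(-147)) = -6766/(-145 + 89) - 20163/(-6027 - 15958 + 11613) = -6766/(-56) - 20163/(-10372) = -6766*(-1/56) - 20163*(-1/10372) = 3383/28 + 20163/10372 = 2228315/18151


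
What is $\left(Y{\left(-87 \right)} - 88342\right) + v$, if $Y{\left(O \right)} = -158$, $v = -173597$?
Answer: $-262097$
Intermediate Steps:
$\left(Y{\left(-87 \right)} - 88342\right) + v = \left(-158 - 88342\right) - 173597 = -88500 - 173597 = -262097$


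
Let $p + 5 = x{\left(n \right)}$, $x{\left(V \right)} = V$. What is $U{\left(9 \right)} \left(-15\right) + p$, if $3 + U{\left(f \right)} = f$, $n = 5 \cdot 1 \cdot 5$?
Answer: $-70$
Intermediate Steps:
$n = 25$ ($n = 5 \cdot 5 = 25$)
$p = 20$ ($p = -5 + 25 = 20$)
$U{\left(f \right)} = -3 + f$
$U{\left(9 \right)} \left(-15\right) + p = \left(-3 + 9\right) \left(-15\right) + 20 = 6 \left(-15\right) + 20 = -90 + 20 = -70$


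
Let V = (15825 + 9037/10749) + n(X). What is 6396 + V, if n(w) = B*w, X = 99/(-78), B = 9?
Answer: 6207234263/279474 ≈ 22210.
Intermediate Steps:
X = -33/26 (X = 99*(-1/78) = -33/26 ≈ -1.2692)
n(w) = 9*w
V = 4419718559/279474 (V = (15825 + 9037/10749) + 9*(-33/26) = (15825 + 9037*(1/10749)) - 297/26 = (15825 + 9037/10749) - 297/26 = 170111962/10749 - 297/26 = 4419718559/279474 ≈ 15814.)
6396 + V = 6396 + 4419718559/279474 = 6207234263/279474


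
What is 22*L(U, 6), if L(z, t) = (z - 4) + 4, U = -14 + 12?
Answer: -44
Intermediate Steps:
U = -2
L(z, t) = z (L(z, t) = (-4 + z) + 4 = z)
22*L(U, 6) = 22*(-2) = -44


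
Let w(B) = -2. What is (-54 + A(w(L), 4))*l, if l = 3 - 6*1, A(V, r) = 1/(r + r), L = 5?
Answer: 1293/8 ≈ 161.63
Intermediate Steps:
A(V, r) = 1/(2*r)
l = -3 (l = 3 - 6 = -3)
(-54 + A(w(L), 4))*l = (-54 + (1/2)/4)*(-3) = (-54 + (1/2)*(1/4))*(-3) = (-54 + 1/8)*(-3) = -431/8*(-3) = 1293/8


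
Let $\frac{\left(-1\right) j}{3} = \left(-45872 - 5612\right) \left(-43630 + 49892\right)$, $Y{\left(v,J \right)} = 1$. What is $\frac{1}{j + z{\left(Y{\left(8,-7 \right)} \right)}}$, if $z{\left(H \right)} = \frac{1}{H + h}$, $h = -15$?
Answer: $\frac{14}{13540497935} \approx 1.0339 \cdot 10^{-9}$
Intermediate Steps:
$z{\left(H \right)} = \frac{1}{-15 + H}$ ($z{\left(H \right)} = \frac{1}{H - 15} = \frac{1}{-15 + H}$)
$j = 967178424$ ($j = - 3 \left(-45872 - 5612\right) \left(-43630 + 49892\right) = - 3 \left(\left(-51484\right) 6262\right) = \left(-3\right) \left(-322392808\right) = 967178424$)
$\frac{1}{j + z{\left(Y{\left(8,-7 \right)} \right)}} = \frac{1}{967178424 + \frac{1}{-15 + 1}} = \frac{1}{967178424 + \frac{1}{-14}} = \frac{1}{967178424 - \frac{1}{14}} = \frac{1}{\frac{13540497935}{14}} = \frac{14}{13540497935}$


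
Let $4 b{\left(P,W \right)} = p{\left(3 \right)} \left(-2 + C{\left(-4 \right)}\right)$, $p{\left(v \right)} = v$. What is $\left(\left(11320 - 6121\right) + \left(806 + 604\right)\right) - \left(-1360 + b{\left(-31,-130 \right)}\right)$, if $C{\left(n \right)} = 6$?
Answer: $7966$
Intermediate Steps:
$b{\left(P,W \right)} = 3$ ($b{\left(P,W \right)} = \frac{3 \left(-2 + 6\right)}{4} = \frac{3 \cdot 4}{4} = \frac{1}{4} \cdot 12 = 3$)
$\left(\left(11320 - 6121\right) + \left(806 + 604\right)\right) - \left(-1360 + b{\left(-31,-130 \right)}\right) = \left(\left(11320 - 6121\right) + \left(806 + 604\right)\right) + \left(1360 - 3\right) = \left(\left(11320 - 6121\right) + 1410\right) + \left(1360 - 3\right) = \left(\left(11320 - 6121\right) + 1410\right) + 1357 = \left(5199 + 1410\right) + 1357 = 6609 + 1357 = 7966$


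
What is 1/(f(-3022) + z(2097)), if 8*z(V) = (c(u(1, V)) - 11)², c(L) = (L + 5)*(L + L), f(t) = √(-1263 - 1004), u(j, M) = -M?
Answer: 615841725620552/5925953609614050838273344849 - 64*I*√2267/5925953609614050838273344849 ≈ 1.0392e-13 - 5.1422e-25*I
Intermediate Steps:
f(t) = I*√2267 (f(t) = √(-2267) = I*√2267)
c(L) = 2*L*(5 + L) (c(L) = (5 + L)*(2*L) = 2*L*(5 + L))
z(V) = (-11 - 2*V*(5 - V))²/8 (z(V) = (2*(-V)*(5 - V) - 11)²/8 = (-2*V*(5 - V) - 11)²/8 = (-11 - 2*V*(5 - V))²/8)
1/(f(-3022) + z(2097)) = 1/(I*√2267 + (-11 + 2*2097*(-5 + 2097))²/8) = 1/(I*√2267 + (-11 + 2*2097*2092)²/8) = 1/(I*√2267 + (-11 + 8773848)²/8) = 1/(I*√2267 + (⅛)*8773837²) = 1/(I*√2267 + (⅛)*76980215702569) = 1/(I*√2267 + 76980215702569/8) = 1/(76980215702569/8 + I*√2267)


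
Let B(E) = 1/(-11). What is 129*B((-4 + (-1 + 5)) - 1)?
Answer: -129/11 ≈ -11.727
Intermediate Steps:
B(E) = -1/11
129*B((-4 + (-1 + 5)) - 1) = 129*(-1/11) = -129/11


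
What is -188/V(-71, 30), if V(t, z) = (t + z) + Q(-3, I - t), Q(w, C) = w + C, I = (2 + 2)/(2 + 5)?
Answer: -1316/193 ≈ -6.8186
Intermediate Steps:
I = 4/7 ≈ 0.57143
Q(w, C) = C + w
V(t, z) = -17/7 + z (V(t, z) = (t + z) + ((4/7 - t) - 3) = (t + z) + (-17/7 - t) = -17/7 + z)
-188/V(-71, 30) = -188/(-17/7 + 30) = -188/193/7 = -188*7/193 = -1316/193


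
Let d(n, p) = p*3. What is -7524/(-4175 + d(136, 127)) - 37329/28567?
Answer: 5236563/7741657 ≈ 0.67641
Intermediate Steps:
d(n, p) = 3*p
-7524/(-4175 + d(136, 127)) - 37329/28567 = -7524/(-4175 + 3*127) - 37329/28567 = -7524/(-4175 + 381) - 37329*1/28567 = -7524/(-3794) - 37329/28567 = -7524*(-1/3794) - 37329/28567 = 3762/1897 - 37329/28567 = 5236563/7741657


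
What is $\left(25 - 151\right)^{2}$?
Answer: $15876$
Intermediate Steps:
$\left(25 - 151\right)^{2} = \left(-126\right)^{2} = 15876$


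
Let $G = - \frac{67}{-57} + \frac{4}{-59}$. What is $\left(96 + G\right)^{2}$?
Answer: $\frac{106649924329}{11309769} \approx 9429.9$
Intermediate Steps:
$G = \frac{3725}{3363}$ ($G = \left(-67\right) \left(- \frac{1}{57}\right) + 4 \left(- \frac{1}{59}\right) = \frac{67}{57} - \frac{4}{59} = \frac{3725}{3363} \approx 1.1076$)
$\left(96 + G\right)^{2} = \left(96 + \frac{3725}{3363}\right)^{2} = \left(\frac{326573}{3363}\right)^{2} = \frac{106649924329}{11309769}$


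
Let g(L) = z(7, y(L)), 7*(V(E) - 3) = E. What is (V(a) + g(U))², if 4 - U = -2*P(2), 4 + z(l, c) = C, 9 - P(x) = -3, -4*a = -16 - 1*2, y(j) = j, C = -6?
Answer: 7921/196 ≈ 40.413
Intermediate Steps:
a = 9/2 (a = -(-16 - 1*2)/4 = -(-16 - 2)/4 = -¼*(-18) = 9/2 ≈ 4.5000)
P(x) = 12 (P(x) = 9 - 1*(-3) = 9 + 3 = 12)
V(E) = 3 + E/7
z(l, c) = -10 (z(l, c) = -4 - 6 = -10)
U = 28 (U = 4 - (-2)*12 = 4 - 1*(-24) = 4 + 24 = 28)
g(L) = -10
(V(a) + g(U))² = ((3 + (⅐)*(9/2)) - 10)² = ((3 + 9/14) - 10)² = (51/14 - 10)² = (-89/14)² = 7921/196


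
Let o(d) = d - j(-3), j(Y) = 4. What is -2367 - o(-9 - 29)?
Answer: -2325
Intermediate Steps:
o(d) = -4 + d (o(d) = d - 1*4 = d - 4 = -4 + d)
-2367 - o(-9 - 29) = -2367 - (-4 + (-9 - 29)) = -2367 - (-4 - 38) = -2367 - 1*(-42) = -2367 + 42 = -2325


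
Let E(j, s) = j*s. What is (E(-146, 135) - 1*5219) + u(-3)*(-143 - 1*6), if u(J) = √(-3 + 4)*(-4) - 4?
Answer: -23737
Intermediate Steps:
u(J) = -8 (u(J) = √1*(-4) - 4 = 1*(-4) - 4 = -4 - 4 = -8)
(E(-146, 135) - 1*5219) + u(-3)*(-143 - 1*6) = (-146*135 - 1*5219) - 8*(-143 - 1*6) = (-19710 - 5219) - 8*(-143 - 6) = -24929 - 8*(-149) = -24929 + 1192 = -23737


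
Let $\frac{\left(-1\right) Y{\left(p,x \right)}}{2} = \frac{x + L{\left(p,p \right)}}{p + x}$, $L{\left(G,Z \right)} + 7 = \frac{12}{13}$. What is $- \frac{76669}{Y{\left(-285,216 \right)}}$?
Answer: $- \frac{68772093}{5458} \approx -12600.0$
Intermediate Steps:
$L{\left(G,Z \right)} = - \frac{79}{13}$ ($L{\left(G,Z \right)} = -7 + \frac{12}{13} = - \frac{79}{13}$)
$Y{\left(p,x \right)} = - \frac{2 \left(- \frac{79}{13} + x\right)}{p + x}$ ($Y{\left(p,x \right)} = - 2 \frac{x - \frac{79}{13}}{p + x} = - 2 \frac{- \frac{79}{13} + x}{p + x} = - \frac{2 \left(- \frac{79}{13} + x\right)}{p + x}$)
$- \frac{76669}{Y{\left(-285,216 \right)}} = - \frac{76669}{\frac{1}{-285 + 216} \left(\frac{158}{13} - 432\right)} = - \frac{76669}{\frac{1}{-69} \left(\frac{158}{13} - 432\right)} = - \frac{76669}{\left(- \frac{1}{69}\right) \left(- \frac{5458}{13}\right)} = - \frac{76669}{\frac{5458}{897}} = \left(-76669\right) \frac{897}{5458} = - \frac{68772093}{5458}$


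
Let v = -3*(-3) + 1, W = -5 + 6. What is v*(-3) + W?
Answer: -29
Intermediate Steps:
W = 1
v = 10 (v = 9 + 1 = 10)
v*(-3) + W = 10*(-3) + 1 = -30 + 1 = -29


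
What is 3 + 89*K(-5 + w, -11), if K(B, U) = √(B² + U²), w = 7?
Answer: 3 + 445*√5 ≈ 998.05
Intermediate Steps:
3 + 89*K(-5 + w, -11) = 3 + 89*√((-5 + 7)² + (-11)²) = 3 + 89*√(2² + 121) = 3 + 89*√(4 + 121) = 3 + 89*√125 = 3 + 89*(5*√5) = 3 + 445*√5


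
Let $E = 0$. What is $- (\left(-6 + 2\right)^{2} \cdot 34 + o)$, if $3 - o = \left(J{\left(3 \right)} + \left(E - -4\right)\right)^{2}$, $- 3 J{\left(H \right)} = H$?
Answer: $-538$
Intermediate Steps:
$J{\left(H \right)} = - \frac{H}{3}$
$o = -6$ ($o = 3 - \left(\left(- \frac{1}{3}\right) 3 + \left(0 - -4\right)\right)^{2} = 3 - \left(-1 + \left(0 + 4\right)\right)^{2} = 3 - \left(-1 + 4\right)^{2} = 3 - 3^{2} = 3 - 9 = -6$)
$- (\left(-6 + 2\right)^{2} \cdot 34 + o) = - (\left(-6 + 2\right)^{2} \cdot 34 - 6) = - (\left(-4\right)^{2} \cdot 34 - 6) = - (16 \cdot 34 - 6) = - (544 - 6) = \left(-1\right) 538 = -538$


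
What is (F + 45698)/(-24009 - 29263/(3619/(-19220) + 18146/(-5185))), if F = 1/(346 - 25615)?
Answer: -84880668042396647/29856931955818887 ≈ -2.8429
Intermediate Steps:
F = -1/25269 (F = 1/(-25269) = -1/25269 ≈ -3.9574e-5)
(F + 45698)/(-24009 - 29263/(3619/(-19220) + 18146/(-5185))) = (-1/25269 + 45698)/(-24009 - 29263/(3619/(-19220) + 18146/(-5185))) = 1154742761/(25269*(-24009 - 29263/(3619*(-1/19220) + 18146*(-1/5185)))) = 1154742761/(25269*(-24009 - 29263/(-3619/19220 - 18146/5185))) = 1154742761/(25269*(-24009 - 29263/(-73506127/19931140))) = 1154742761/(25269*(-24009 - 29263*(-19931140/73506127))) = 1154742761/(25269*(-24009 + 583244949820/73506127)) = 1154742761/(25269*(-1181563653323/73506127)) = (1154742761/25269)*(-73506127/1181563653323) = -84880668042396647/29856931955818887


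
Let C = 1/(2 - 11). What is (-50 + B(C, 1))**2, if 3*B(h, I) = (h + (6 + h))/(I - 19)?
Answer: 148254976/59049 ≈ 2510.7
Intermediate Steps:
C = -1/9 (C = 1/(-9) = -1/9 ≈ -0.11111)
B(h, I) = (6 + 2*h)/(3*(-19 + I)) (B(h, I) = ((h + (6 + h))/(I - 19))/3 = ((6 + 2*h)/(-19 + I))/3 = (6 + 2*h)/(3*(-19 + I)))
(-50 + B(C, 1))**2 = (-50 + 2*(3 - 1/9)/(3*(-19 + 1)))**2 = (-50 + (2/3)*(26/9)/(-18))**2 = (-50 + (2/3)*(-1/18)*(26/9))**2 = (-50 - 26/243)**2 = (-12176/243)**2 = 148254976/59049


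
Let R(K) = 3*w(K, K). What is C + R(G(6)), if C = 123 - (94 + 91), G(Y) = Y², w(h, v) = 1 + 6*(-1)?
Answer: -77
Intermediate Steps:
w(h, v) = -5 (w(h, v) = 1 - 6 = -5)
R(K) = -15 (R(K) = 3*(-5) = -15)
C = -62 (C = 123 - 1*185 = 123 - 185 = -62)
C + R(G(6)) = -62 - 15 = -77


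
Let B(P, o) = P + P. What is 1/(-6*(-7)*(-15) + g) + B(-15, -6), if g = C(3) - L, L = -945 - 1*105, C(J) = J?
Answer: -12689/423 ≈ -29.998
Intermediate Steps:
B(P, o) = 2*P
L = -1050 (L = -945 - 105 = -1050)
g = 1053 (g = 3 - 1*(-1050) = 3 + 1050 = 1053)
1/(-6*(-7)*(-15) + g) + B(-15, -6) = 1/(-6*(-7)*(-15) + 1053) + 2*(-15) = 1/(42*(-15) + 1053) - 30 = 1/(-630 + 1053) - 30 = 1/423 - 30 = -12689/423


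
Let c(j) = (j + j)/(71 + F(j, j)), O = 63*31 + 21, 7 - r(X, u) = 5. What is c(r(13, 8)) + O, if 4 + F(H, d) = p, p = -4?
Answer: 124366/63 ≈ 1974.1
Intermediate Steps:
r(X, u) = 2 (r(X, u) = 7 - 1*5 = 7 - 5 = 2)
F(H, d) = -8 (F(H, d) = -4 - 4 = -8)
O = 1974 (O = 1953 + 21 = 1974)
c(j) = 2*j/63 (c(j) = (j + j)/(71 - 8) = (2*j)/63 = (2*j)*(1/63) = 2*j/63)
c(r(13, 8)) + O = (2/63)*2 + 1974 = 4/63 + 1974 = 124366/63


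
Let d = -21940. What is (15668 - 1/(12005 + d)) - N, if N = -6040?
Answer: 215668981/9935 ≈ 21708.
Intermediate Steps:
(15668 - 1/(12005 + d)) - N = (15668 - 1/(12005 - 21940)) - 1*(-6040) = (15668 - 1/(-9935)) + 6040 = (15668 - 1*(-1/9935)) + 6040 = (15668 + 1/9935) + 6040 = 155661581/9935 + 6040 = 215668981/9935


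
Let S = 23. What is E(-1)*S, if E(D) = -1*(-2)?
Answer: 46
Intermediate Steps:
E(D) = 2
E(-1)*S = 2*23 = 46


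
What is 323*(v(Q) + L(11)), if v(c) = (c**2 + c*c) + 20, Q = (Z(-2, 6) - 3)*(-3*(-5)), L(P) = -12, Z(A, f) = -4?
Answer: 7124734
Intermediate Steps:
Q = -105 (Q = (-4 - 3)*(-3*(-5)) = -7*15 = -105)
v(c) = 20 + 2*c**2 (v(c) = (c**2 + c**2) + 20 = 2*c**2 + 20 = 20 + 2*c**2)
323*(v(Q) + L(11)) = 323*((20 + 2*(-105)**2) - 12) = 323*((20 + 2*11025) - 12) = 323*((20 + 22050) - 12) = 323*(22070 - 12) = 323*22058 = 7124734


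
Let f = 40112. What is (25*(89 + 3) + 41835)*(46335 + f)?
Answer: 3815338345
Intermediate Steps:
(25*(89 + 3) + 41835)*(46335 + f) = (25*(89 + 3) + 41835)*(46335 + 40112) = (25*92 + 41835)*86447 = (2300 + 41835)*86447 = 44135*86447 = 3815338345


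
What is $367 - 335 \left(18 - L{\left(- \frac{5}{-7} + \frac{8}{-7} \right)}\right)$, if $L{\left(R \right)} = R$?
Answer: $- \frac{40646}{7} \approx -5806.6$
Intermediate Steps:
$367 - 335 \left(18 - L{\left(- \frac{5}{-7} + \frac{8}{-7} \right)}\right) = 367 - 335 \left(18 - \left(- \frac{5}{-7} + \frac{8}{-7}\right)\right) = 367 - 335 \left(18 - \left(\left(-5\right) \left(- \frac{1}{7}\right) + 8 \left(- \frac{1}{7}\right)\right)\right) = 367 - 335 \left(18 - \left(\frac{5}{7} - \frac{8}{7}\right)\right) = 367 - 335 \left(18 - - \frac{3}{7}\right) = 367 - 335 \left(18 + \frac{3}{7}\right) = 367 - \frac{43215}{7} = - \frac{40646}{7}$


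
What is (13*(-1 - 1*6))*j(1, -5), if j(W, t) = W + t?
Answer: 364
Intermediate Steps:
(13*(-1 - 1*6))*j(1, -5) = (13*(-1 - 1*6))*(1 - 5) = (13*(-1 - 6))*(-4) = (13*(-7))*(-4) = -91*(-4) = 364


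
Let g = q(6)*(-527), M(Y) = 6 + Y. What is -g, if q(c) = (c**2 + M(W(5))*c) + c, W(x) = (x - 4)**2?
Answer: 44268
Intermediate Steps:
W(x) = (-4 + x)**2
q(c) = c**2 + 8*c (q(c) = (c**2 + (6 + (-4 + 5)**2)*c) + c = (c**2 + (6 + 1**2)*c) + c = (c**2 + (6 + 1)*c) + c = (c**2 + 7*c) + c = c**2 + 8*c)
g = -44268 (g = (6*(8 + 6))*(-527) = (6*14)*(-527) = 84*(-527) = -44268)
-g = -1*(-44268) = 44268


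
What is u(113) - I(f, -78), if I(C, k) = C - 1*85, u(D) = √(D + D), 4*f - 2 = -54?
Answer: 98 + √226 ≈ 113.03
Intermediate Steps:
f = -13 (f = ½ + (¼)*(-54) = ½ - 27/2 = -13)
u(D) = √2*√D (u(D) = √(2*D) = √2*√D)
I(C, k) = -85 + C (I(C, k) = C - 85 = -85 + C)
u(113) - I(f, -78) = √2*√113 - (-85 - 13) = √226 - 1*(-98) = √226 + 98 = 98 + √226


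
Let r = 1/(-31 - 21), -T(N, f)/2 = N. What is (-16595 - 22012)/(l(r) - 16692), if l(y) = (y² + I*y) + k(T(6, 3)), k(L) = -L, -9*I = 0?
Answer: 104393328/45102719 ≈ 2.3146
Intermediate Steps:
I = 0 (I = -⅑*0 = 0)
T(N, f) = -2*N
r = -1/52 (r = 1/(-52) = -1/52 ≈ -0.019231)
l(y) = 12 + y² (l(y) = (y² + 0*y) - (-2)*6 = (y² + 0) - 1*(-12) = y² + 12 = 12 + y²)
(-16595 - 22012)/(l(r) - 16692) = (-16595 - 22012)/((12 + (-1/52)²) - 16692) = -38607/((12 + 1/2704) - 16692) = -38607/(32449/2704 - 16692) = -38607/(-45102719/2704) = -38607*(-2704/45102719) = 104393328/45102719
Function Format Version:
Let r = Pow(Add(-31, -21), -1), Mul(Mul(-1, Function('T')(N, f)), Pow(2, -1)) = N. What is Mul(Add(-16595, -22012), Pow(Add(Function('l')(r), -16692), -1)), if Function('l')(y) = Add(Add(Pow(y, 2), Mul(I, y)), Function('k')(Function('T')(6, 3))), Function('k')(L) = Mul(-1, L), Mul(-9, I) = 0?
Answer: Rational(104393328, 45102719) ≈ 2.3146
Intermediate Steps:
I = 0 (I = Mul(Rational(-1, 9), 0) = 0)
Function('T')(N, f) = Mul(-2, N)
r = Rational(-1, 52) (r = Pow(-52, -1) = Rational(-1, 52) ≈ -0.019231)
Function('l')(y) = Add(12, Pow(y, 2)) (Function('l')(y) = Add(Add(Pow(y, 2), Mul(0, y)), Mul(-1, Mul(-2, 6))) = Add(Add(Pow(y, 2), 0), Mul(-1, -12)) = Add(Pow(y, 2), 12) = Add(12, Pow(y, 2)))
Mul(Add(-16595, -22012), Pow(Add(Function('l')(r), -16692), -1)) = Mul(Add(-16595, -22012), Pow(Add(Add(12, Pow(Rational(-1, 52), 2)), -16692), -1)) = Mul(-38607, Pow(Add(Add(12, Rational(1, 2704)), -16692), -1)) = Mul(-38607, Pow(Add(Rational(32449, 2704), -16692), -1)) = Mul(-38607, Pow(Rational(-45102719, 2704), -1)) = Mul(-38607, Rational(-2704, 45102719)) = Rational(104393328, 45102719)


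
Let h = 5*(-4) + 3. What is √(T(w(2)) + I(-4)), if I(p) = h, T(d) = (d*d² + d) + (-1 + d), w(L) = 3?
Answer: √15 ≈ 3.8730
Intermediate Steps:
T(d) = -1 + d³ + 2*d (T(d) = (d³ + d) + (-1 + d) = (d + d³) + (-1 + d) = -1 + d³ + 2*d)
h = -17 (h = -20 + 3 = -17)
I(p) = -17
√(T(w(2)) + I(-4)) = √((-1 + 3³ + 2*3) - 17) = √((-1 + 27 + 6) - 17) = √(32 - 17) = √15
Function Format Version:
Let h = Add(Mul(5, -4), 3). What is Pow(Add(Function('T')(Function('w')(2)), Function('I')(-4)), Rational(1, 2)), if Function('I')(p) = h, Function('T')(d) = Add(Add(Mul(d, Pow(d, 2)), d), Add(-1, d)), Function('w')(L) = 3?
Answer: Pow(15, Rational(1, 2)) ≈ 3.8730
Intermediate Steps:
Function('T')(d) = Add(-1, Pow(d, 3), Mul(2, d)) (Function('T')(d) = Add(Add(Pow(d, 3), d), Add(-1, d)) = Add(Add(d, Pow(d, 3)), Add(-1, d)) = Add(-1, Pow(d, 3), Mul(2, d)))
h = -17 (h = Add(-20, 3) = -17)
Function('I')(p) = -17
Pow(Add(Function('T')(Function('w')(2)), Function('I')(-4)), Rational(1, 2)) = Pow(Add(Add(-1, Pow(3, 3), Mul(2, 3)), -17), Rational(1, 2)) = Pow(Add(Add(-1, 27, 6), -17), Rational(1, 2)) = Pow(Add(32, -17), Rational(1, 2)) = Pow(15, Rational(1, 2))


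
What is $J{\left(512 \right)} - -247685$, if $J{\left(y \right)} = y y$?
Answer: $509829$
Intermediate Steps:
$J{\left(y \right)} = y^{2}$
$J{\left(512 \right)} - -247685 = 512^{2} - -247685 = 262144 + 247685 = 509829$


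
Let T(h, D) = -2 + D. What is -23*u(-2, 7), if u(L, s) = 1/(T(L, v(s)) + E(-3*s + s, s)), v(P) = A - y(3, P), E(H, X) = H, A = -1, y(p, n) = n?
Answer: 23/24 ≈ 0.95833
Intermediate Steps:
v(P) = -1 - P
u(L, s) = 1/(-3 - 3*s) (u(L, s) = 1/((-2 + (-1 - s)) + (-3*s + s)) = 1/((-3 - s) - 2*s) = 1/(-3 - 3*s))
-23*u(-2, 7) = -(-23)/(3 + 3*7) = -(-23)/(3 + 21) = -(-23)/24 = -23*(-1/24) = 23/24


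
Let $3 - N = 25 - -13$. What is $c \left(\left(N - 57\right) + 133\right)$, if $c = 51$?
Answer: $2091$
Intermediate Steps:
$N = -35$ ($N = 3 - \left(25 - -13\right) = 3 - \left(25 + 13\right) = 3 - 38 = -35$)
$c \left(\left(N - 57\right) + 133\right) = 51 \left(\left(-35 - 57\right) + 133\right) = 51 \left(-92 + 133\right) = 51 \cdot 41 = 2091$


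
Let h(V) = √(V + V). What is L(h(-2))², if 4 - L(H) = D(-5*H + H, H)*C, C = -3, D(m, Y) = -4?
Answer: 64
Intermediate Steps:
h(V) = √2*√V (h(V) = √(2*V) = √2*√V)
L(H) = -8 (L(H) = 4 - (-4)*(-3) = 4 - 1*12 = 4 - 12 = -8)
L(h(-2))² = (-8)² = 64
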